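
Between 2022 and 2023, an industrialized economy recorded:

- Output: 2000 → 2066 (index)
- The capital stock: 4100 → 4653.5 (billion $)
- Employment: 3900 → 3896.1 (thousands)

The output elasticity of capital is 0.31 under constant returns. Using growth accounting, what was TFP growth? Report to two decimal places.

-0.82%

Output growth = (2066 − 2000) / 2000 = 3.3%.
The capital stock growth = (4653.5 − 4100) / 4100 = 13.5%.
Employment growth = (3896.1 − 3900) / 3900 = -0.1%.
Labor's share = 1 − 0.31 = 0.69.
The capital stock: 0.31 × 13.5 = 4.185 pp.
Employment: 0.69 × (-0.1) = -0.069 pp.
TFP growth = 3.3 − 4.116 = -0.816%.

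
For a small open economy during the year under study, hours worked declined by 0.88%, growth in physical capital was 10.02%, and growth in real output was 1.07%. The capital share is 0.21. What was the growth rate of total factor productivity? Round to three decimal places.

-0.339%

Labor's share = 1 − 0.21 = 0.79.
Physical capital: 0.21 × 10.02 = 2.1042 pp.
Hours worked: 0.79 × (-0.88) = -0.6952 pp.
TFP growth = 1.07 − 1.409 = -0.339%.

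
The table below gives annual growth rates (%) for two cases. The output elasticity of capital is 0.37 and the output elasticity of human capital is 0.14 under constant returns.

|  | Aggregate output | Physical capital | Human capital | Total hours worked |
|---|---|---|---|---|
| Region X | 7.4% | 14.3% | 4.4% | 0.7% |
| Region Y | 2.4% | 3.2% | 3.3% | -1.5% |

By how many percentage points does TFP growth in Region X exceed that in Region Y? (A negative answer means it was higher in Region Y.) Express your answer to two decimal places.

Labor's share = 1 − 0.37 − 0.14 = 0.49.
Region X: TFP = 7.4 − 5.291 − 0.616 − 0.343 = 1.15%.
Region Y: TFP = 2.4 − 1.184 − 0.462 + 0.735 = 1.489%.
Difference = 1.15 − (1.489) = -0.339 pp.

-0.34 percentage points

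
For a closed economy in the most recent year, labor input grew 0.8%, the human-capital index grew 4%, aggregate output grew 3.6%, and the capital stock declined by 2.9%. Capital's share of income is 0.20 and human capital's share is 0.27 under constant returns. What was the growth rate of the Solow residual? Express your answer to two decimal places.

Labor's share = 1 − 0.2 − 0.27 = 0.53.
The capital stock: 0.2 × (-2.9) = -0.58 pp.
The human-capital index: 0.27 × 4 = 1.08 pp.
Labor input: 0.53 × 0.8 = 0.424 pp.
TFP growth = 3.6 − 0.924 = 2.676%.

2.68%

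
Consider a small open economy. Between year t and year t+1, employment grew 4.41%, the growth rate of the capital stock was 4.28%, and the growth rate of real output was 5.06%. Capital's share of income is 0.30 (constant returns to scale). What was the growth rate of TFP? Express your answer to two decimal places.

Labor's share = 1 − 0.3 = 0.7.
The capital stock: 0.3 × 4.28 = 1.284 pp.
Employment: 0.7 × 4.41 = 3.087 pp.
TFP growth = 5.06 − 4.371 = 0.689%.

0.69%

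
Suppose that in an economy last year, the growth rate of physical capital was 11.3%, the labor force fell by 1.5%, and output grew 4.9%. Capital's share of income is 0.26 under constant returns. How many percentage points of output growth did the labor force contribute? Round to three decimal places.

-1.110 pp

Labor's share = 1 − 0.26 = 0.74.
Contribution = share × growth = 0.74 × (-1.5) = -1.11 pp.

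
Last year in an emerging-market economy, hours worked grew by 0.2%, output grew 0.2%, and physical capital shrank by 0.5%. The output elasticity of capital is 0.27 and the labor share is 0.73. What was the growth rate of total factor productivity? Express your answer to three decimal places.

Labor's share = 1 − 0.27 = 0.73.
Physical capital: 0.27 × (-0.5) = -0.135 pp.
Hours worked: 0.73 × 0.2 = 0.146 pp.
TFP growth = 0.2 − 0.011 = 0.189%.

Total factor productivity grew 0.189%.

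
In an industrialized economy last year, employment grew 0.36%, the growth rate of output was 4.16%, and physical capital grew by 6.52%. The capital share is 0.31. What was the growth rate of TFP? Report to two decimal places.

Labor's share = 1 − 0.31 = 0.69.
Physical capital: 0.31 × 6.52 = 2.0212 pp.
Employment: 0.69 × 0.36 = 0.2484 pp.
TFP growth = 4.16 − 2.2696 = 1.8904%.

TFP growth was 1.89%.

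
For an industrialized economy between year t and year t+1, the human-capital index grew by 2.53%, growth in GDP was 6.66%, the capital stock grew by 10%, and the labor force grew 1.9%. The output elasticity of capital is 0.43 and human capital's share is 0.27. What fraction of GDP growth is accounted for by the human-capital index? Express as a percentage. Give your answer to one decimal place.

10.3%

The human-capital index contributed 0.27 × 2.53 = 0.6831 pp.
Share of growth = 0.6831 / 6.66 × 100 = 10.257%.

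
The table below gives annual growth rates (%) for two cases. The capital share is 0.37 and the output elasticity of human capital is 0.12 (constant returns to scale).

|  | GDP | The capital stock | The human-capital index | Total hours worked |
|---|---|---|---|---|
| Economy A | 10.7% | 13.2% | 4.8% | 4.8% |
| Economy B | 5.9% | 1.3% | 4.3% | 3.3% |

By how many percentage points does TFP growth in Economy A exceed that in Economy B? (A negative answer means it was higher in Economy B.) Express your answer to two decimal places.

-0.43 percentage points

Labor's share = 1 − 0.37 − 0.12 = 0.51.
Economy A: TFP = 10.7 − 4.884 − 0.576 − 2.448 = 2.792%.
Economy B: TFP = 5.9 − 0.481 − 0.516 − 1.683 = 3.22%.
Difference = 2.792 − (3.22) = -0.428 pp.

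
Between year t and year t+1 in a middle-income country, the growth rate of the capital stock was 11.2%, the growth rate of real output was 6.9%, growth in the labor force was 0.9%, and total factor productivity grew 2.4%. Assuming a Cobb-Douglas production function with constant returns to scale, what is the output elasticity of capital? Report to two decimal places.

gY = gA + α·gK + (1−α)·gL, so gY − gA − gL = α(gK − gL).
6.9 − 2.4 − 0.9 = α × (11.2 − 0.9).
3.6 = 10.3 α, so α = 0.3495.

α = 0.35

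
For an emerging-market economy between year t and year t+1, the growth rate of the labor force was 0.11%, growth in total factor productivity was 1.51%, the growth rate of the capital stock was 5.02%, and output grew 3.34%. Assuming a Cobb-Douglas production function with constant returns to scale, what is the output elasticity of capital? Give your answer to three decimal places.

The output elasticity of capital is 0.350.

gY = gA + α·gK + (1−α)·gL, so gY − gA − gL = α(gK − gL).
3.34 − 1.51 − 0.11 = α × (5.02 − 0.11).
1.72 = 4.91 α, so α = 0.35031.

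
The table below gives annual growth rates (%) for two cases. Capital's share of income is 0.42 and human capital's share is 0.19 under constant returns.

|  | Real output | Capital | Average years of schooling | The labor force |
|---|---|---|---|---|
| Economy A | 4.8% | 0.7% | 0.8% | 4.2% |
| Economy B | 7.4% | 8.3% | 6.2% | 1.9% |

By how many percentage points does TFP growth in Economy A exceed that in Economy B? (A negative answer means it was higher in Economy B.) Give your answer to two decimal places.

Labor's share = 1 − 0.42 − 0.19 = 0.39.
Economy A: TFP = 4.8 − 0.294 − 0.152 − 1.638 = 2.716%.
Economy B: TFP = 7.4 − 3.486 − 1.178 − 0.741 = 1.995%.
Difference = 2.716 − (1.995) = 0.721 pp.

0.72 percentage points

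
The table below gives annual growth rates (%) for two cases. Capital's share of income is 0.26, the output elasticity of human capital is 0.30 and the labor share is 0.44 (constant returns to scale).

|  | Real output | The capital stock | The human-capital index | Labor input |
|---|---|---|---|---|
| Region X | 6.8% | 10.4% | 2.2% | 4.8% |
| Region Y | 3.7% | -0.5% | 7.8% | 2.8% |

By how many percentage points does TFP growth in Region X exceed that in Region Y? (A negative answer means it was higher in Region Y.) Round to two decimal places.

Labor's share = 1 − 0.26 − 0.3 = 0.44.
Region X: TFP = 6.8 − 2.704 − 0.66 − 2.112 = 1.324%.
Region Y: TFP = 3.7 + 0.13 − 2.34 − 1.232 = 0.258%.
Difference = 1.324 − (0.258) = 1.066 pp.

1.07 percentage points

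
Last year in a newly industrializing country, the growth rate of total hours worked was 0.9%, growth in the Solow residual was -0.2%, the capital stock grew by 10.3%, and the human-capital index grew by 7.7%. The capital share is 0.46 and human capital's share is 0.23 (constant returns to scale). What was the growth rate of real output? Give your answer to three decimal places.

6.588%

Labor's share = 1 − 0.46 − 0.23 = 0.31.
The capital stock: 0.46 × 10.3 = 4.738 pp.
The human-capital index: 0.23 × 7.7 = 1.771 pp.
Total hours worked: 0.31 × 0.9 = 0.279 pp.
Output growth = -0.2 + 6.788 = 6.588%.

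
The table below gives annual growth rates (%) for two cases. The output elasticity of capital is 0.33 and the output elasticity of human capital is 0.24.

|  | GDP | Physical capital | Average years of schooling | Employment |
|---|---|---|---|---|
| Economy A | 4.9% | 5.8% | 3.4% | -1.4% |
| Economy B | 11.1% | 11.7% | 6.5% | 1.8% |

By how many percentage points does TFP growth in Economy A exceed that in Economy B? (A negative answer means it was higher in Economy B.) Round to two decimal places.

Labor's share = 1 − 0.33 − 0.24 = 0.43.
Economy A: TFP = 4.9 − 1.914 − 0.816 + 0.602 = 2.772%.
Economy B: TFP = 11.1 − 3.861 − 1.56 − 0.774 = 4.905%.
Difference = 2.772 − (4.905) = -2.133 pp.

-2.13 percentage points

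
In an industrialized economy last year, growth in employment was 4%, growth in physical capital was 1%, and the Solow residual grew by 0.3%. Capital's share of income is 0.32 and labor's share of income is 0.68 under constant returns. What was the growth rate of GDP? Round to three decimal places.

Labor's share = 1 − 0.32 = 0.68.
Physical capital: 0.32 × 1 = 0.32 pp.
Employment: 0.68 × 4 = 2.72 pp.
Output growth = 0.3 + 3.04 = 3.34%.

GDP grew 3.340%.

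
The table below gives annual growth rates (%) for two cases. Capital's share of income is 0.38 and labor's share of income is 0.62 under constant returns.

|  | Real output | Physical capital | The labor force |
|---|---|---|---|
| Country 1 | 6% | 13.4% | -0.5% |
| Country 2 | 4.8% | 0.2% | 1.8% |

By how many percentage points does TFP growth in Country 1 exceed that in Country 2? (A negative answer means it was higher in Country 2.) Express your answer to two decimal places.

Labor's share = 1 − 0.38 = 0.62.
Country 1: TFP = 6 − 5.092 + 0.31 = 1.218%.
Country 2: TFP = 4.8 − 0.076 − 1.116 = 3.608%.
Difference = 1.218 − (3.608) = -2.39 pp.

-2.39 percentage points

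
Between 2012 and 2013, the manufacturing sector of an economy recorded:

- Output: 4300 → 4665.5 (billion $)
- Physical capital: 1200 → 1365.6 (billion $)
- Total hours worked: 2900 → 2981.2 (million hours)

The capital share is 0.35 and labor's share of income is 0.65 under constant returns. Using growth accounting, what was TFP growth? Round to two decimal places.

1.85%

Output growth = (4665.5 − 4300) / 4300 = 8.5%.
Physical capital growth = (1365.6 − 1200) / 1200 = 13.8%.
Total hours worked growth = (2981.2 − 2900) / 2900 = 2.8%.
Labor's share = 1 − 0.35 = 0.65.
Physical capital: 0.35 × 13.8 = 4.83 pp.
Total hours worked: 0.65 × 2.8 = 1.82 pp.
TFP growth = 8.5 − 6.65 = 1.85%.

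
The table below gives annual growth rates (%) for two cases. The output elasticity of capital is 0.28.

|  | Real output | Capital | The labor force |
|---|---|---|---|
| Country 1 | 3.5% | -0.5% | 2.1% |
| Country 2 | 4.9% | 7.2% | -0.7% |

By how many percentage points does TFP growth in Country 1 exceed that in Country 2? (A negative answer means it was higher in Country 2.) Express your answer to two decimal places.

-1.26 percentage points

Labor's share = 1 − 0.28 = 0.72.
Country 1: TFP = 3.5 + 0.14 − 1.512 = 2.128%.
Country 2: TFP = 4.9 − 2.016 + 0.504 = 3.388%.
Difference = 2.128 − (3.388) = -1.26 pp.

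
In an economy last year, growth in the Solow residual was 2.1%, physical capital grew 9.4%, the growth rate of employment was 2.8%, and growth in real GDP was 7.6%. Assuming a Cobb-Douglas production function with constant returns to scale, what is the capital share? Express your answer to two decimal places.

gY = gA + α·gK + (1−α)·gL, so gY − gA − gL = α(gK − gL).
7.6 − 2.1 − 2.8 = α × (9.4 − 2.8).
2.7 = 6.6 α, so α = 0.4091.

α = 0.41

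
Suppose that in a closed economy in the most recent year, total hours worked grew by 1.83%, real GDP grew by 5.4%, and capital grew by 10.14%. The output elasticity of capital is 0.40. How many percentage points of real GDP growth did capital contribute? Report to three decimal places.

4.056 percentage points

Contribution = share × growth = 0.4 × 10.14 = 4.056 pp.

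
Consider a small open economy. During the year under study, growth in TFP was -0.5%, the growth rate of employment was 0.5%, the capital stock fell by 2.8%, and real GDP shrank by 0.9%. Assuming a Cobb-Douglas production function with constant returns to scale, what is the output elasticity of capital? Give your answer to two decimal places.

gY = gA + α·gK + (1−α)·gL, so gY − gA − gL = α(gK − gL).
-0.9 + 0.5 − 0.5 = α × (-2.8 − 0.5).
-0.9 = -3.3 α, so α = 0.2727.

α = 0.27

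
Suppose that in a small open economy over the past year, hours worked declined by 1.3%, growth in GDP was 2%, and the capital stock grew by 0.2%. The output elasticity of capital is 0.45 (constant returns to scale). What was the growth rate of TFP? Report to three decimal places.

2.625%

Labor's share = 1 − 0.45 = 0.55.
The capital stock: 0.45 × 0.2 = 0.09 pp.
Hours worked: 0.55 × (-1.3) = -0.715 pp.
TFP growth = 2 + 0.625 = 2.625%.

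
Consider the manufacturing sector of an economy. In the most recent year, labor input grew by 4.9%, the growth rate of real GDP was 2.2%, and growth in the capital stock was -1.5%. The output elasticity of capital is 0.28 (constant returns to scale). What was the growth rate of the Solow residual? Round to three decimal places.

-0.908%

Labor's share = 1 − 0.28 = 0.72.
The capital stock: 0.28 × (-1.5) = -0.42 pp.
Labor input: 0.72 × 4.9 = 3.528 pp.
TFP growth = 2.2 − 3.108 = -0.908%.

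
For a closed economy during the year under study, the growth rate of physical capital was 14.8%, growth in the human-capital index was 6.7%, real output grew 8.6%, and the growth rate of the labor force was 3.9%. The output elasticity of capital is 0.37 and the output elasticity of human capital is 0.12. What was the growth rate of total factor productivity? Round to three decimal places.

Labor's share = 1 − 0.37 − 0.12 = 0.51.
Physical capital: 0.37 × 14.8 = 5.476 pp.
The human-capital index: 0.12 × 6.7 = 0.804 pp.
The labor force: 0.51 × 3.9 = 1.989 pp.
TFP growth = 8.6 − 8.269 = 0.331%.

Total factor productivity growth was 0.331%.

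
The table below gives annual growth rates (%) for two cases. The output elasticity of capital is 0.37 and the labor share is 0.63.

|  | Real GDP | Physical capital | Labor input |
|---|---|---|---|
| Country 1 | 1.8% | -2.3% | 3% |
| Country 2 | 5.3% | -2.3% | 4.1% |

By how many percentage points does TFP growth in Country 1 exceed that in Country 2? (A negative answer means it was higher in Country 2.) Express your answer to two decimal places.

-2.81 percentage points

Labor's share = 1 − 0.37 = 0.63.
Country 1: TFP = 1.8 + 0.851 − 1.89 = 0.761%.
Country 2: TFP = 5.3 + 0.851 − 2.583 = 3.568%.
Difference = 0.761 − (3.568) = -2.807 pp.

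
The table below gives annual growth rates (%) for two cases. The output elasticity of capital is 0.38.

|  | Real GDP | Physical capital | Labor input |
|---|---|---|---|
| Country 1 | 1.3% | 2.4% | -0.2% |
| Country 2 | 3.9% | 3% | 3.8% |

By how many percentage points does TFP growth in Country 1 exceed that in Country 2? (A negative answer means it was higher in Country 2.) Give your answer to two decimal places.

0.11 percentage points

Labor's share = 1 − 0.38 = 0.62.
Country 1: TFP = 1.3 − 0.912 + 0.124 = 0.512%.
Country 2: TFP = 3.9 − 1.14 − 2.356 = 0.404%.
Difference = 0.512 − (0.404) = 0.108 pp.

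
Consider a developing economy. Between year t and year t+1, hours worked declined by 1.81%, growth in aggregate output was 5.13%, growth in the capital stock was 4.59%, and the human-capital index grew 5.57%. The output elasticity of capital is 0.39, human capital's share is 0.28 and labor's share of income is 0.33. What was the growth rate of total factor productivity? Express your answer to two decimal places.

Labor's share = 1 − 0.39 − 0.28 = 0.33.
The capital stock: 0.39 × 4.59 = 1.7901 pp.
The human-capital index: 0.28 × 5.57 = 1.5596 pp.
Hours worked: 0.33 × (-1.81) = -0.5973 pp.
TFP growth = 5.13 − 2.7524 = 2.3776%.

2.38%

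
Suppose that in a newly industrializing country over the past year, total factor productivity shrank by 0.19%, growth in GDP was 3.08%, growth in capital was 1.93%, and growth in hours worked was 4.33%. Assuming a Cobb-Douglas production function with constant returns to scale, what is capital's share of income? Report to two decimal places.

gY = gA + α·gK + (1−α)·gL, so gY − gA − gL = α(gK − gL).
3.08 + 0.19 − 4.33 = α × (1.93 − 4.33).
-1.06 = -2.4 α, so α = 0.4417.

Capital's share of income is 0.44.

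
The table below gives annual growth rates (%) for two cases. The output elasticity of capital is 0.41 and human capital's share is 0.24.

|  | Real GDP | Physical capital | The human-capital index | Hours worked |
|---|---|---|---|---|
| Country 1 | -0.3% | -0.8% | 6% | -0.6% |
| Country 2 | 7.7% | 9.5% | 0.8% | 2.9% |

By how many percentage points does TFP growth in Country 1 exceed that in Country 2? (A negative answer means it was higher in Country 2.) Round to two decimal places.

-3.80 percentage points

Labor's share = 1 − 0.41 − 0.24 = 0.35.
Country 1: TFP = -0.3 + 0.328 − 1.44 + 0.21 = -1.202%.
Country 2: TFP = 7.7 − 3.895 − 0.192 − 1.015 = 2.598%.
Difference = -1.202 − (2.598) = -3.8 pp.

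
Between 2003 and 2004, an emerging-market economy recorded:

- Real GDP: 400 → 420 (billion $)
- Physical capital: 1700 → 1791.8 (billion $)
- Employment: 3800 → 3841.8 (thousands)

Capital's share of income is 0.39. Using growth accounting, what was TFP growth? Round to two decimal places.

2.22%

Real GDP growth = (420 − 400) / 400 = 5%.
Physical capital growth = (1791.8 − 1700) / 1700 = 5.4%.
Employment growth = (3841.8 − 3800) / 3800 = 1.1%.
Labor's share = 1 − 0.39 = 0.61.
Physical capital: 0.39 × 5.4 = 2.106 pp.
Employment: 0.61 × 1.1 = 0.671 pp.
TFP growth = 5 − 2.777 = 2.223%.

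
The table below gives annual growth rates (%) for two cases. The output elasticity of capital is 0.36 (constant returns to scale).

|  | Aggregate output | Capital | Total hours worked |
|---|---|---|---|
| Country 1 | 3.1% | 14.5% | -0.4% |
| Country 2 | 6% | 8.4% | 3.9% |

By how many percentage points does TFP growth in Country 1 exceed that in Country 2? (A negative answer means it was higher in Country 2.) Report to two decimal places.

Labor's share = 1 − 0.36 = 0.64.
Country 1: TFP = 3.1 − 5.22 + 0.256 = -1.864%.
Country 2: TFP = 6 − 3.024 − 2.496 = 0.48%.
Difference = -1.864 − (0.48) = -2.344 pp.

-2.34 percentage points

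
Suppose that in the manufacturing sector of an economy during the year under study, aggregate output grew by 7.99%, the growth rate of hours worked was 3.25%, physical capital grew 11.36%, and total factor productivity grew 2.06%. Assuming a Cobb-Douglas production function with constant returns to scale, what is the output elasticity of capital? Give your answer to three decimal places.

0.330

gY = gA + α·gK + (1−α)·gL, so gY − gA − gL = α(gK − gL).
7.99 − 2.06 − 3.25 = α × (11.36 − 3.25).
2.68 = 8.11 α, so α = 0.33046.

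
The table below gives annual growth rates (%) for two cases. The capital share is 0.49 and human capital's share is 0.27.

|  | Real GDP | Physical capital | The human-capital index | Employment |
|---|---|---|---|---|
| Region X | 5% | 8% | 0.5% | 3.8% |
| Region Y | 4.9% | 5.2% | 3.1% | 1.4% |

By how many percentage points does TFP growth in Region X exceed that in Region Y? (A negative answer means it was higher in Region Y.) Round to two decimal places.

Labor's share = 1 − 0.49 − 0.27 = 0.24.
Region X: TFP = 5 − 3.92 − 0.135 − 0.912 = 0.033%.
Region Y: TFP = 4.9 − 2.548 − 0.837 − 0.336 = 1.179%.
Difference = 0.033 − (1.179) = -1.146 pp.

-1.15 percentage points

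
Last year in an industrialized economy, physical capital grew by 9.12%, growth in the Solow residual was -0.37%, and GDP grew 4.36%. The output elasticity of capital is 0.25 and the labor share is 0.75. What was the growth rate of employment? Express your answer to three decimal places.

Labor's share = 1 − 0.25 = 0.75.
gY = gA + 0.25×9.12 + 0.75×g.
0.75×g = 4.36 + 0.37 − 2.28 = 2.45.
g = 2.45 / 0.75 = 3.26667%.

3.267%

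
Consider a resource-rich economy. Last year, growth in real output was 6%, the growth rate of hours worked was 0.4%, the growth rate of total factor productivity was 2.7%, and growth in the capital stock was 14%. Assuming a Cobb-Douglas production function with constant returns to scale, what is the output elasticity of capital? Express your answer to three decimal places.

gY = gA + α·gK + (1−α)·gL, so gY − gA − gL = α(gK − gL).
6 − 2.7 − 0.4 = α × (14 − 0.4).
2.9 = 13.6 α, so α = 0.21324.

α = 0.213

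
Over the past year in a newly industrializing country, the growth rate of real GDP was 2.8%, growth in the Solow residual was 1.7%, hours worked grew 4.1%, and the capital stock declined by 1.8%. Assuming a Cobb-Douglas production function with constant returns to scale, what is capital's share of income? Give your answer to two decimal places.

α = 0.51

gY = gA + α·gK + (1−α)·gL, so gY − gA − gL = α(gK − gL).
2.8 − 1.7 − 4.1 = α × (-1.8 − 4.1).
-3 = -5.9 α, so α = 0.5085.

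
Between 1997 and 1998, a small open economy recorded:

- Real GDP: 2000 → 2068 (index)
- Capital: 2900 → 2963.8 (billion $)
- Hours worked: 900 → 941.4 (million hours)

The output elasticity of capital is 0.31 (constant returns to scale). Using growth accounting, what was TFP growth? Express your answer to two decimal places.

-0.46%

Real GDP growth = (2068 − 2000) / 2000 = 3.4%.
Capital growth = (2963.8 − 2900) / 2900 = 2.2%.
Hours worked growth = (941.4 − 900) / 900 = 4.6%.
Labor's share = 1 − 0.31 = 0.69.
Capital: 0.31 × 2.2 = 0.682 pp.
Hours worked: 0.69 × 4.6 = 3.174 pp.
TFP growth = 3.4 − 3.856 = -0.456%.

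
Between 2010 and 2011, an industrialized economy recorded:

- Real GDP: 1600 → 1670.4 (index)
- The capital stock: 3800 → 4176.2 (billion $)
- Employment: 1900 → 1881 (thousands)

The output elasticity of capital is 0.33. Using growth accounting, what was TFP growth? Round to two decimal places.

Real GDP growth = (1670.4 − 1600) / 1600 = 4.4%.
The capital stock growth = (4176.2 − 3800) / 3800 = 9.9%.
Employment growth = (1881 − 1900) / 1900 = -1%.
Labor's share = 1 − 0.33 = 0.67.
The capital stock: 0.33 × 9.9 = 3.267 pp.
Employment: 0.67 × (-1) = -0.67 pp.
TFP growth = 4.4 − 2.597 = 1.803%.

1.80%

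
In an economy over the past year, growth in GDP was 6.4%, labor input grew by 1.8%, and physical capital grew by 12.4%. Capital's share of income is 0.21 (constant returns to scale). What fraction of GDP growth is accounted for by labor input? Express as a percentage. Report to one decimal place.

Labor's share = 1 − 0.21 = 0.79.
Labor input contributed 0.79 × 1.8 = 1.422 pp.
Share of growth = 1.422 / 6.4 × 100 = 22.219%.

22.2%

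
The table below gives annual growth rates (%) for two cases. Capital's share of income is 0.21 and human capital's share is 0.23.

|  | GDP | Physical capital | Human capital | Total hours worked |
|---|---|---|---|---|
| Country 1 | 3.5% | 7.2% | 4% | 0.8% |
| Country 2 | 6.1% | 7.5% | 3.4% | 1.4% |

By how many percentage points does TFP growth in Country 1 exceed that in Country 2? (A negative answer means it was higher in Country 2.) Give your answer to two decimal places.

Labor's share = 1 − 0.21 − 0.23 = 0.56.
Country 1: TFP = 3.5 − 1.512 − 0.92 − 0.448 = 0.62%.
Country 2: TFP = 6.1 − 1.575 − 0.782 − 0.784 = 2.959%.
Difference = 0.62 − (2.959) = -2.339 pp.

-2.34 percentage points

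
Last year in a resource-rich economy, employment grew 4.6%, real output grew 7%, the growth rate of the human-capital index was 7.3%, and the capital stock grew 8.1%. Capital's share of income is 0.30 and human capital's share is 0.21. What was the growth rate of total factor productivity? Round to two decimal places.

0.78%

Labor's share = 1 − 0.3 − 0.21 = 0.49.
The capital stock: 0.3 × 8.1 = 2.43 pp.
The human-capital index: 0.21 × 7.3 = 1.533 pp.
Employment: 0.49 × 4.6 = 2.254 pp.
TFP growth = 7 − 6.217 = 0.783%.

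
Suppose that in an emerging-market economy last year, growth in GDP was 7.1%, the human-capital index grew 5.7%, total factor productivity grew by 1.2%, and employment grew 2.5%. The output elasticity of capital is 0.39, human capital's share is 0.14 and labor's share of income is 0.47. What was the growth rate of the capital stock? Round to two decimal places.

The capital stock grew 10.07%.

Labor's share = 1 − 0.39 − 0.14 = 0.47.
gY = gA + 0.14×5.7 + 0.47×2.5 + 0.39×g.
0.39×g = 7.1 − 1.2 − 1.973 = 3.927.
g = 3.927 / 0.39 = 10.0692%.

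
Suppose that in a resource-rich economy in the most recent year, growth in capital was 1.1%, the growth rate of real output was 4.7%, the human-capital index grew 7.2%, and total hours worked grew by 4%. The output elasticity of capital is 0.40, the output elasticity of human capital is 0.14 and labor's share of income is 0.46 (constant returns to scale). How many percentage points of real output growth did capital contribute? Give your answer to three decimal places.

Contribution = share × growth = 0.4 × 1.1 = 0.44 pp.

0.440 pp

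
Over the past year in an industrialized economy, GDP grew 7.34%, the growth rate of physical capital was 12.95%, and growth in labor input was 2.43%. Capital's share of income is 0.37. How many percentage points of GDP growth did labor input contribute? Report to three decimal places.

Labor's share = 1 − 0.37 = 0.63.
Contribution = share × growth = 0.63 × 2.43 = 1.5309 pp.

1.531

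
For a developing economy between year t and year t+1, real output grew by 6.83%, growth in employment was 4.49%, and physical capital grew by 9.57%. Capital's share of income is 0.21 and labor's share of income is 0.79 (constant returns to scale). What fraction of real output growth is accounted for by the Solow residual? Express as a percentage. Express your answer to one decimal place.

The Solow residual accounted for 18.6% of growth.

Labor's share = 1 − 0.21 = 0.79.
Physical capital: 0.21 × 9.57 = 2.0097 pp.
Employment: 0.79 × 4.49 = 3.5471 pp.
TFP growth = 6.83 − 5.5568 = 1.2732%.
TFP share of growth = 1.2732 / 6.83 × 100 = 18.641%.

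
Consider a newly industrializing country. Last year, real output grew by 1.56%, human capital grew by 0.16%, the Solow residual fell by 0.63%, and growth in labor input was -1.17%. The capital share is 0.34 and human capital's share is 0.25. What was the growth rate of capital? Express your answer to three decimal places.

Labor's share = 1 − 0.34 − 0.25 = 0.41.
gY = gA + 0.25×0.16 + 0.41×(-1.17) + 0.34×g.
0.34×g = 1.56 + 0.63 + 0.4397 = 2.6297.
g = 2.6297 / 0.34 = 7.73441%.

Capital grew 7.734%.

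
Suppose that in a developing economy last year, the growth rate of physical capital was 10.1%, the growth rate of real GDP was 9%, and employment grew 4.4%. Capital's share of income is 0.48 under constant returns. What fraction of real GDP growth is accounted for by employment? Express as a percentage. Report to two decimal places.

Labor's share = 1 − 0.48 = 0.52.
Employment contributed 0.52 × 4.4 = 2.288 pp.
Share of growth = 2.288 / 9 × 100 = 25.4222%.

Employment accounted for 25.42% of growth.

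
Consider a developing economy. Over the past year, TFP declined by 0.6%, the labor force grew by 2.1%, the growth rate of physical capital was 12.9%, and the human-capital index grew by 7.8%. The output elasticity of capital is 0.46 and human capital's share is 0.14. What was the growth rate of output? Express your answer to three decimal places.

Labor's share = 1 − 0.46 − 0.14 = 0.4.
Physical capital: 0.46 × 12.9 = 5.934 pp.
The human-capital index: 0.14 × 7.8 = 1.092 pp.
The labor force: 0.4 × 2.1 = 0.84 pp.
Output growth = -0.6 + 7.866 = 7.266%.

7.266%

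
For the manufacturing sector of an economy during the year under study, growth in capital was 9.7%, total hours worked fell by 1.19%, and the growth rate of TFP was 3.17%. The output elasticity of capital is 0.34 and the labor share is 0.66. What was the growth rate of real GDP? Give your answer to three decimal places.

5.683%

Labor's share = 1 − 0.34 = 0.66.
Capital: 0.34 × 9.7 = 3.298 pp.
Total hours worked: 0.66 × (-1.19) = -0.7854 pp.
Output growth = 3.17 + 2.5126 = 5.6826%.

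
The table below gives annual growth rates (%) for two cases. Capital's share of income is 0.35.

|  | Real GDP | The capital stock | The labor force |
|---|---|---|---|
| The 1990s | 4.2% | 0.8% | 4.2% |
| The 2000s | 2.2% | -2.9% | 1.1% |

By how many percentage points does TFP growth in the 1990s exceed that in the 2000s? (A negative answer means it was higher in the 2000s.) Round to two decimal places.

Labor's share = 1 − 0.35 = 0.65.
The 1990s: TFP = 4.2 − 0.28 − 2.73 = 1.19%.
The 2000s: TFP = 2.2 + 1.015 − 0.715 = 2.5%.
Difference = 1.19 − (2.5) = -1.31 pp.

-1.31 percentage points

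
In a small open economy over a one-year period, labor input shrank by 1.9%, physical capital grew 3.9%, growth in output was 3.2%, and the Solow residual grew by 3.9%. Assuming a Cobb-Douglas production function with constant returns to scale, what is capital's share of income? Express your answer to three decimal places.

gY = gA + α·gK + (1−α)·gL, so gY − gA − gL = α(gK − gL).
3.2 − 3.9 + 1.9 = α × (3.9 − (-1.9)).
1.2 = 5.8 α, so α = 0.2069.

α = 0.207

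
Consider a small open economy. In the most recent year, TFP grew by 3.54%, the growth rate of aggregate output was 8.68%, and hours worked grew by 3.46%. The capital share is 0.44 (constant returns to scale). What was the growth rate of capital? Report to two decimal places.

Labor's share = 1 − 0.44 = 0.56.
gY = gA + 0.56×3.46 + 0.44×g.
0.44×g = 8.68 − 3.54 − 1.9376 = 3.2024.
g = 3.2024 / 0.44 = 7.2782%.

Capital growth was 7.28%.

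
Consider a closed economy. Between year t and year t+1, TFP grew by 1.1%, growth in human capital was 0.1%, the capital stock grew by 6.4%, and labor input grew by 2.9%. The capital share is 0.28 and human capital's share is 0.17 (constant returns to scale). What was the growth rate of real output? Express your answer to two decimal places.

Labor's share = 1 − 0.28 − 0.17 = 0.55.
The capital stock: 0.28 × 6.4 = 1.792 pp.
Human capital: 0.17 × 0.1 = 0.017 pp.
Labor input: 0.55 × 2.9 = 1.595 pp.
Output growth = 1.1 + 3.404 = 4.504%.

Real output growth was 4.50%.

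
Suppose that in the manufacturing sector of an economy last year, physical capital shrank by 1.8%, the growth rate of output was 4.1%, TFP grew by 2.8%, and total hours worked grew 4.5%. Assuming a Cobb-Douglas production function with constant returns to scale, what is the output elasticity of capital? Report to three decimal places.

gY = gA + α·gK + (1−α)·gL, so gY − gA − gL = α(gK − gL).
4.1 − 2.8 − 4.5 = α × (-1.8 − 4.5).
-3.2 = -6.3 α, so α = 0.50794.

0.508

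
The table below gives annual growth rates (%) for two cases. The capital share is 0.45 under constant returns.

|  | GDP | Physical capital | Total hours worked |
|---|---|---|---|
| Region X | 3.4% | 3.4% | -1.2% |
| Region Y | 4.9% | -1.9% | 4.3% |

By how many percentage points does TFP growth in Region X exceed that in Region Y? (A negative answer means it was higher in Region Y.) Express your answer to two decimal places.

Labor's share = 1 − 0.45 = 0.55.
Region X: TFP = 3.4 − 1.53 + 0.66 = 2.53%.
Region Y: TFP = 4.9 + 0.855 − 2.365 = 3.39%.
Difference = 2.53 − (3.39) = -0.86 pp.

-0.86 percentage points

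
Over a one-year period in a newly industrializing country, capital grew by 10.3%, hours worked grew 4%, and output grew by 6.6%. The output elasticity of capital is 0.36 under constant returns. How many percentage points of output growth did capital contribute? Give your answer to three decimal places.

Contribution = share × growth = 0.36 × 10.3 = 3.708 pp.

3.708 pp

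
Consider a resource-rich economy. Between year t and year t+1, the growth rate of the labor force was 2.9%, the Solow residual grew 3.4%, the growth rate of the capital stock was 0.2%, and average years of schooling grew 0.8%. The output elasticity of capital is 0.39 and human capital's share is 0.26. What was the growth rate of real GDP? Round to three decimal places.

4.701%

Labor's share = 1 − 0.39 − 0.26 = 0.35.
The capital stock: 0.39 × 0.2 = 0.078 pp.
Average years of schooling: 0.26 × 0.8 = 0.208 pp.
The labor force: 0.35 × 2.9 = 1.015 pp.
Output growth = 3.4 + 1.301 = 4.701%.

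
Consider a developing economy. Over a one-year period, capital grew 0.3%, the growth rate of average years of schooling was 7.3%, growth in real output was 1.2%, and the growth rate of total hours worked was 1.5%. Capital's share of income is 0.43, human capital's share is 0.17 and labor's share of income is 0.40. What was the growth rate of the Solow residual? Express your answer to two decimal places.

Labor's share = 1 − 0.43 − 0.17 = 0.4.
Capital: 0.43 × 0.3 = 0.129 pp.
Average years of schooling: 0.17 × 7.3 = 1.241 pp.
Total hours worked: 0.4 × 1.5 = 0.6 pp.
TFP growth = 1.2 − 1.97 = -0.77%.

-0.77%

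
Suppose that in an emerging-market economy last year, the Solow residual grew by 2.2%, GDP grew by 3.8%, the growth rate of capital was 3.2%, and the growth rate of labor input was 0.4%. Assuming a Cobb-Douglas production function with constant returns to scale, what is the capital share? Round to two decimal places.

α = 0.43

gY = gA + α·gK + (1−α)·gL, so gY − gA − gL = α(gK − gL).
3.8 − 2.2 − 0.4 = α × (3.2 − 0.4).
1.2 = 2.8 α, so α = 0.4286.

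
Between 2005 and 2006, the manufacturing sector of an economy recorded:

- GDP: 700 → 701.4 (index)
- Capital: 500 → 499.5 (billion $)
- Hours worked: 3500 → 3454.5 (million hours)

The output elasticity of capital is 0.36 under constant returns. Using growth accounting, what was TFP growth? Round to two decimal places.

1.07%

GDP growth = (701.4 − 700) / 700 = 0.2%.
Capital growth = (499.5 − 500) / 500 = -0.1%.
Hours worked growth = (3454.5 − 3500) / 3500 = -1.3%.
Labor's share = 1 − 0.36 = 0.64.
Capital: 0.36 × (-0.1) = -0.036 pp.
Hours worked: 0.64 × (-1.3) = -0.832 pp.
TFP growth = 0.2 + 0.868 = 1.068%.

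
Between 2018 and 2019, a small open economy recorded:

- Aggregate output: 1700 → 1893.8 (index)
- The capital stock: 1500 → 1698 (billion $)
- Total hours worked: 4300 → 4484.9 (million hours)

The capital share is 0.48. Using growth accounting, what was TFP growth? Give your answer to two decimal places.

Aggregate output growth = (1893.8 − 1700) / 1700 = 11.4%.
The capital stock growth = (1698 − 1500) / 1500 = 13.2%.
Total hours worked growth = (4484.9 − 4300) / 4300 = 4.3%.
Labor's share = 1 − 0.48 = 0.52.
The capital stock: 0.48 × 13.2 = 6.336 pp.
Total hours worked: 0.52 × 4.3 = 2.236 pp.
TFP growth = 11.4 − 8.572 = 2.828%.

TFP grew 2.83%.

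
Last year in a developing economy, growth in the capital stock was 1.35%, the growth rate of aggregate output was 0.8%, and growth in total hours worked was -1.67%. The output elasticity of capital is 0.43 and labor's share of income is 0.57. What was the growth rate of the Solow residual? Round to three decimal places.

Labor's share = 1 − 0.43 = 0.57.
The capital stock: 0.43 × 1.35 = 0.5805 pp.
Total hours worked: 0.57 × (-1.67) = -0.9519 pp.
TFP growth = 0.8 + 0.3714 = 1.1714%.

The Solow residual grew 1.171%.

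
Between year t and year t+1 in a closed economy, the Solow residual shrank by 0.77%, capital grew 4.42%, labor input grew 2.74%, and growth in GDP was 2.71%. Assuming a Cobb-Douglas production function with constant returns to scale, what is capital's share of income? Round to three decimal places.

0.440

gY = gA + α·gK + (1−α)·gL, so gY − gA − gL = α(gK − gL).
2.71 + 0.77 − 2.74 = α × (4.42 − 2.74).
0.74 = 1.68 α, so α = 0.44048.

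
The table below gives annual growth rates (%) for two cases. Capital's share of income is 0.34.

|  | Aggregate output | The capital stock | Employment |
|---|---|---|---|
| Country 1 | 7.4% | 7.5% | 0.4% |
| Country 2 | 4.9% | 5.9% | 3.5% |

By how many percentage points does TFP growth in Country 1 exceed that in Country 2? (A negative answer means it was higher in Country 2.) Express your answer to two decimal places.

Labor's share = 1 − 0.34 = 0.66.
Country 1: TFP = 7.4 − 2.55 − 0.264 = 4.586%.
Country 2: TFP = 4.9 − 2.006 − 2.31 = 0.584%.
Difference = 4.586 − (0.584) = 4.002 pp.

4.00 percentage points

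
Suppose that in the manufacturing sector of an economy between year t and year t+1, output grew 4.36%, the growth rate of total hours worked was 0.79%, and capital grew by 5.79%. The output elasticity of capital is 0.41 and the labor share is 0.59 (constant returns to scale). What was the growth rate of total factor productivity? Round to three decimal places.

Total factor productivity growth was 1.520%.

Labor's share = 1 − 0.41 = 0.59.
Capital: 0.41 × 5.79 = 2.3739 pp.
Total hours worked: 0.59 × 0.79 = 0.4661 pp.
TFP growth = 4.36 − 2.84 = 1.52%.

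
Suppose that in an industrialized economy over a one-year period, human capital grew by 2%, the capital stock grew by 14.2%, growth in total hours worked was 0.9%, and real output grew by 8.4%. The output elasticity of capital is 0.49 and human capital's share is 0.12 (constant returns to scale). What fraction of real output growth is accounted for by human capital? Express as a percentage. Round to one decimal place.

Human capital accounted for 2.9% of growth.

Human capital contributed 0.12 × 2 = 0.24 pp.
Share of growth = 0.24 / 8.4 × 100 = 2.857%.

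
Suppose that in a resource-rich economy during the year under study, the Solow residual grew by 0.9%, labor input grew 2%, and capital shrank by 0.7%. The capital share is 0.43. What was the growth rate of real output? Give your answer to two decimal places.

Labor's share = 1 − 0.43 = 0.57.
Capital: 0.43 × (-0.7) = -0.301 pp.
Labor input: 0.57 × 2 = 1.14 pp.
Output growth = 0.9 + 0.839 = 1.739%.

1.74%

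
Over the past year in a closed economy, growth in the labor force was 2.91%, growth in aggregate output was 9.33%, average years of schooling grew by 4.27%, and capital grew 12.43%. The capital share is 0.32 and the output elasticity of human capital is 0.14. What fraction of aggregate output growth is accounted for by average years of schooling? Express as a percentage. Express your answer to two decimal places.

Average years of schooling contributed 0.14 × 4.27 = 0.5978 pp.
Share of growth = 0.5978 / 9.33 × 100 = 6.4073%.

Average years of schooling accounted for 6.41% of growth.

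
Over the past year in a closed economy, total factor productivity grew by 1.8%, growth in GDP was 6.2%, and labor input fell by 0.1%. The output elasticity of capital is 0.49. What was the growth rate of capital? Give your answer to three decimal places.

Capital grew 9.084%.

Labor's share = 1 − 0.49 = 0.51.
gY = gA + 0.51×(-0.1) + 0.49×g.
0.49×g = 6.2 − 1.8 + 0.051 = 4.451.
g = 4.451 / 0.49 = 9.08367%.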